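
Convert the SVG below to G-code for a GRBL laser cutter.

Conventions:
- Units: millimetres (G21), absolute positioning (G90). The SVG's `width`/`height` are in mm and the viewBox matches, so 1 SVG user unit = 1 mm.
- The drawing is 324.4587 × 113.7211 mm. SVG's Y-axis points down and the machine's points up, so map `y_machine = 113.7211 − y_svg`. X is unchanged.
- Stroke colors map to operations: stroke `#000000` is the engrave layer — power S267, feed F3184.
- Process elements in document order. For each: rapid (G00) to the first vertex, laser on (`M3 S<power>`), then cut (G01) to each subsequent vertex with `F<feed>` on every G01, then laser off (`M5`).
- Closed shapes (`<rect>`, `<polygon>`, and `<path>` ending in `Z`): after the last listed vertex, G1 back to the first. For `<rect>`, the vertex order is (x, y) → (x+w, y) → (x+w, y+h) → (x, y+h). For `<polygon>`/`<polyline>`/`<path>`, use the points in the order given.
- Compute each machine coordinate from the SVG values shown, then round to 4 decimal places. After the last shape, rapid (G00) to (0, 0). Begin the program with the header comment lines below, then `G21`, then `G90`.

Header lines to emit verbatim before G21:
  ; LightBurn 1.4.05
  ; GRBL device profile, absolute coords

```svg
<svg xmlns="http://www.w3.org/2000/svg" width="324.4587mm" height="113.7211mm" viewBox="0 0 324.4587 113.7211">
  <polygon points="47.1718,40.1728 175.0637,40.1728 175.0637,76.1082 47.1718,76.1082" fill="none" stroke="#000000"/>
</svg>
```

Since the viewBox matches the mm dimensions, user units are millimetres directly. The only transform is the Y-flip y_m = 113.7211 − y_svg.

Shape 1 is a rectangle drawn with `<polygon>`. Its stroke #000000 means engrave at S267, F3184. After flipping Y the toolpath is (47.1718,73.5483) → (175.0637,73.5483) → (175.0637,37.6129) → (47.1718,37.6129) → (47.1718,73.5483), returning to the start.

; LightBurn 1.4.05
; GRBL device profile, absolute coords
G21
G90
G00 X47.1718 Y73.5483
M3 S267
G01 X175.0637 Y73.5483 F3184
G01 X175.0637 Y37.6129 F3184
G01 X47.1718 Y37.6129 F3184
G01 X47.1718 Y73.5483 F3184
M5
G00 X0.0000 Y0.0000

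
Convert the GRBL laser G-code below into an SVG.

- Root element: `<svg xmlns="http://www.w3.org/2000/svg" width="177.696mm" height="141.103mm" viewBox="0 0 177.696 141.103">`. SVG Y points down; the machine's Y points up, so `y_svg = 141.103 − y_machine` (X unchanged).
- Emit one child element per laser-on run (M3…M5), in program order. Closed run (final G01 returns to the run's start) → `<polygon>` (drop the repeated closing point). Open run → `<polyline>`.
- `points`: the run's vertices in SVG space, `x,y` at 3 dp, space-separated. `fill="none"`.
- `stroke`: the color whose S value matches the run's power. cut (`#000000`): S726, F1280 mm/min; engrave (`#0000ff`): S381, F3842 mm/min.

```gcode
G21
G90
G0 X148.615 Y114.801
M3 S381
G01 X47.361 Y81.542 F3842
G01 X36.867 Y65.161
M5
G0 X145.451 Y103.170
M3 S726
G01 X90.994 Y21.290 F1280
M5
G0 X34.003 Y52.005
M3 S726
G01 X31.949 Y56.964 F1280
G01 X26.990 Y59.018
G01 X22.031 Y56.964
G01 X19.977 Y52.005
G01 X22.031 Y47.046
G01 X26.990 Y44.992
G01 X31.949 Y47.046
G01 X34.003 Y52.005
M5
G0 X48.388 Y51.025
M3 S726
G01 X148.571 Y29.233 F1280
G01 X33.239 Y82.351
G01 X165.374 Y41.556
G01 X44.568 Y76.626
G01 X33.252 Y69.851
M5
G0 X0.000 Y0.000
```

<svg xmlns="http://www.w3.org/2000/svg" width="177.696mm" height="141.103mm" viewBox="0 0 177.696 141.103">
  <polyline points="148.615,26.302 47.361,59.561 36.867,75.942" fill="none" stroke="#0000ff"/>
  <polyline points="145.451,37.933 90.994,119.813" fill="none" stroke="#000000"/>
  <polygon points="34.003,89.098 31.949,84.139 26.990,82.085 22.031,84.139 19.977,89.098 22.031,94.057 26.990,96.111 31.949,94.057" fill="none" stroke="#000000"/>
  <polyline points="48.388,90.078 148.571,111.870 33.239,58.752 165.374,99.547 44.568,64.477 33.252,71.252" fill="none" stroke="#000000"/>
</svg>

Machine Y-up, SVG Y-down with viewBox height 141.103, so y_svg = 141.103 − y_machine; X carries over.

Run 1: S381 ⇒ engrave layer `#0000ff`. The run is open, so emit a `<polyline>` with points (Y-flipped): 148.615,26.302 47.361,59.561 36.867,75.942.

Run 2: S726 ⇒ cut layer `#000000`. The run is open, so emit a `<polyline>` with points (Y-flipped): 145.451,37.933 90.994,119.813.

Run 3: power S726 maps to stroke `#000000` (cut). The run returns to its start, so emit a `<polygon>` with points (Y-flipped): 34.003,89.098 31.949,84.139 26.990,82.085 22.031,84.139 19.977,89.098 22.031,94.057 26.990,96.111 31.949,94.057.

Run 4: power S726 maps to stroke `#000000` (cut). The run is open, so emit a `<polyline>` with points (Y-flipped): 48.388,90.078 148.571,111.870 33.239,58.752 165.374,99.547 44.568,64.477 33.252,71.252.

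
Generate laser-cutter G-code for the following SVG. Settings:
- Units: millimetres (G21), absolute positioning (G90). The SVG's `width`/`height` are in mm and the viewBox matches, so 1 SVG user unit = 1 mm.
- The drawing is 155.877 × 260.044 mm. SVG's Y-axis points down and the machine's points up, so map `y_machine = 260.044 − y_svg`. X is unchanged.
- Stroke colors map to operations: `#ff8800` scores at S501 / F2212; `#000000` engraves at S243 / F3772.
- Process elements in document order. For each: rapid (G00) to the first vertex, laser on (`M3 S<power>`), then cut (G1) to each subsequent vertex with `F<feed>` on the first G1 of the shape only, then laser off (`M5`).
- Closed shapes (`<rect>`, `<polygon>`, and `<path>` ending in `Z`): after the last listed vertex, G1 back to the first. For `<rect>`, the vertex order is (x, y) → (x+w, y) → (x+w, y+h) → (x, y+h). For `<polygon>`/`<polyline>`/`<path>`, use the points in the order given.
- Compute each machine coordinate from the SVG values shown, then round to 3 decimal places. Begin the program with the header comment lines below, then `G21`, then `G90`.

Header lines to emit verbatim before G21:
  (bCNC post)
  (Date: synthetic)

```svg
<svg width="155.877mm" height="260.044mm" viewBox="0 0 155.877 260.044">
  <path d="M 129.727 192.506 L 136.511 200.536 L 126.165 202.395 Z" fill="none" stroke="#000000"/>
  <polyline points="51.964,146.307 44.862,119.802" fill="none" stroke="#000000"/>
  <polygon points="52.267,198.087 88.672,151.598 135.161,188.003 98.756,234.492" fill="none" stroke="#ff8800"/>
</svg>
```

(bCNC post)
(Date: synthetic)
G21
G90
G00 X129.727 Y67.538
M3 S243
G1 X136.511 Y59.508 F3772
G1 X126.165 Y57.649
G1 X129.727 Y67.538
M5
G00 X51.964 Y113.737
M3 S243
G1 X44.862 Y140.242 F3772
M5
G00 X52.267 Y61.957
M3 S501
G1 X88.672 Y108.446 F2212
G1 X135.161 Y72.041
G1 X98.756 Y25.552
G1 X52.267 Y61.957
M5

viewBox `0 0 155.877 260.044` with mm width/height → 1 unit = 1 mm. Flip: y_m = 260.044 − y_svg.

**Shape 1** — `<path>` regular polygon, stroke `#000000` → engrave (S243, F3772). Machine vertices: (129.727,67.538) → (136.511,59.508) → (126.165,57.649) → (129.727,67.538). Closed: final G1 returns to the first vertex.

**Shape 2** — `<polyline>` line segment, stroke `#000000` → engrave (S243, F3772). Machine vertices: (51.964,113.737) → (44.862,140.242). Open path.

**Shape 3** — `<polygon>` regular polygon, stroke `#ff8800` → score (S501, F2212). Machine vertices: (52.267,61.957) → (88.672,108.446) → (135.161,72.041) → (98.756,25.552) → (52.267,61.957). Closed: final G1 returns to the first vertex.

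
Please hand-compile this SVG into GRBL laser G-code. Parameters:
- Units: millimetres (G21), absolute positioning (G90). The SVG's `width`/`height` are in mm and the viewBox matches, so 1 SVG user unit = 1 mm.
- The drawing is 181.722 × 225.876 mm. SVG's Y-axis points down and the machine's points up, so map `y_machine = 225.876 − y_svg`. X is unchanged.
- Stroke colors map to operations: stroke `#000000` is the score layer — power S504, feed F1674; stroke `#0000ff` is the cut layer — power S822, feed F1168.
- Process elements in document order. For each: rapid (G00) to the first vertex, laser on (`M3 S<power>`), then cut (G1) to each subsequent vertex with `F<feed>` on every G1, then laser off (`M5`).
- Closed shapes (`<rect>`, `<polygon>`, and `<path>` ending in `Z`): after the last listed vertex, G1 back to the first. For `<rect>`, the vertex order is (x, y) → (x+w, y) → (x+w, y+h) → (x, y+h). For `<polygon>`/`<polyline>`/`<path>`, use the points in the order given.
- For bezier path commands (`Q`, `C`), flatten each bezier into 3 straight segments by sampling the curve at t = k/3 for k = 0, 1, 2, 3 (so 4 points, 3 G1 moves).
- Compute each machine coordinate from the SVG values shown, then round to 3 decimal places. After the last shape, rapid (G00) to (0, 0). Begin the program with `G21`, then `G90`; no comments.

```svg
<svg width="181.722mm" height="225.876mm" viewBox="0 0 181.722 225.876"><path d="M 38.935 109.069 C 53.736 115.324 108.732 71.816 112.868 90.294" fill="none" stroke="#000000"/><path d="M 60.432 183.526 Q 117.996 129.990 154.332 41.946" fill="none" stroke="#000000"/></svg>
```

G21
G90
G00 X38.935 Y116.807
M3 S504
G1 X63.762 Y123.001 F1674
G1 X95.151 Y137.537 F1674
G1 X112.868 Y135.582 F1674
M5
G00 X60.432 Y42.350
M3 S504
G1 X96.449 Y81.875 F1674
G1 X127.749 Y129.068 F1674
G1 X154.332 Y183.930 F1674
M5
G00 X0.000 Y0.000

viewBox `0 0 181.722 225.876` with mm width/height → 1 unit = 1 mm. Flip: y_m = 225.876 − y_svg.

**Shape 1** — `<path>` cubic bezier, stroke `#000000` → score (S504, F1674). Control points (SVG): P0=(38.935,109.069), P1=(53.736,115.324), P2=(108.732,71.816), P3=(112.868,90.294); sampled at t=k/3. Machine vertices: (38.935,116.807) → (63.762,123.001) → (95.151,137.537) → (112.868,135.582). Open path.

**Shape 2** — `<path>` quadratic bezier, stroke `#000000` → score (S504, F1674). Control points (SVG): P0=(60.432,183.526), P1=(117.996,129.990), P2=(154.332,41.946); sampled at t=k/3. Machine vertices: (60.432,42.350) → (96.449,81.875) → (127.749,129.068) → (154.332,183.930). Open path.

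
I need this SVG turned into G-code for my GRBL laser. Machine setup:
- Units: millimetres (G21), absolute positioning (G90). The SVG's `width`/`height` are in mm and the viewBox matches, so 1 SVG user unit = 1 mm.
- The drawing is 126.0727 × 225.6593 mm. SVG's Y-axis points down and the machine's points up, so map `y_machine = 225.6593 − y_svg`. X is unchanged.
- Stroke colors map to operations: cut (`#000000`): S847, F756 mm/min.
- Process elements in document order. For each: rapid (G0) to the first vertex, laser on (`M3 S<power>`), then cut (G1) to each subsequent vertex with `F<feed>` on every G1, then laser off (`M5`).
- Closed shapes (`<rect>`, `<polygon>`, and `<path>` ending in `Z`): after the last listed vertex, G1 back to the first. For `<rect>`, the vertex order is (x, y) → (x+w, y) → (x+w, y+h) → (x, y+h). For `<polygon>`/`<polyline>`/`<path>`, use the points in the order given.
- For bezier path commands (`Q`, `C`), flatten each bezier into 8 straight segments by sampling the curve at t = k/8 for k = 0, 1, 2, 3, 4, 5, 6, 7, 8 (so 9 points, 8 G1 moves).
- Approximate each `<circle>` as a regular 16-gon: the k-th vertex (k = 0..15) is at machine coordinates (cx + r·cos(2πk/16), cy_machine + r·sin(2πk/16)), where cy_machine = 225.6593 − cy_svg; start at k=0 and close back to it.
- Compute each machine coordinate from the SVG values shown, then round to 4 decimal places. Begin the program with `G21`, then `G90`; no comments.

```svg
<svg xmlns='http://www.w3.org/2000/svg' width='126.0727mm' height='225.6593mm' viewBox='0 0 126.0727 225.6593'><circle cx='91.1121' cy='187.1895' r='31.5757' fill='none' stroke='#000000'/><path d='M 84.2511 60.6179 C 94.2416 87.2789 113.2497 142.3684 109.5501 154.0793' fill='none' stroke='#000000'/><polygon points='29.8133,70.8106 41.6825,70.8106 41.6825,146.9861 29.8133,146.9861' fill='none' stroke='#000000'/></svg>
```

1 u = 1 mm; y_m = 225.6593 − y.

[1] `<circle>` circle, #000000→cut S847 F756: (122.6878,38.4698) → (120.2842,50.5533) → (113.4395,60.7972) → (103.1956,67.6419) → (91.1121,70.0455) → (79.0286,67.6419) → (68.7847,60.7972) → (61.9400,50.5533) → (59.5364,38.4698) → (61.9400,26.3863) → (68.7847,16.1424) → (79.0286,9.2977) → (91.1121,6.8941) → (103.1956,9.2977) → (113.4395,16.1424) → (120.2842,26.3863) → (122.6878,38.4698) (closed)

[2] `<path>` cubic bezier, #000000→cut S847 F756: (84.2511,165.0414) → (88.3583,153.8512) → (92.9391,140.8373) → (97.6217,126.8412) → (102.0344,112.7044) → (105.8054,99.2684) → (108.5628,87.3747) → (109.9350,77.8647) → (109.5501,71.5800)

[3] `<polygon>` rectangle, #000000→cut S847 F756: (29.8133,154.8487) → (41.6825,154.8487) → (41.6825,78.6732) → (29.8133,78.6732) → (29.8133,154.8487) (closed)

G21
G90
G0 X122.6878 Y38.4698
M3 S847
G1 X120.2842 Y50.5533 F756
G1 X113.4395 Y60.7972 F756
G1 X103.1956 Y67.6419 F756
G1 X91.1121 Y70.0455 F756
G1 X79.0286 Y67.6419 F756
G1 X68.7847 Y60.7972 F756
G1 X61.9400 Y50.5533 F756
G1 X59.5364 Y38.4698 F756
G1 X61.9400 Y26.3863 F756
G1 X68.7847 Y16.1424 F756
G1 X79.0286 Y9.2977 F756
G1 X91.1121 Y6.8941 F756
G1 X103.1956 Y9.2977 F756
G1 X113.4395 Y16.1424 F756
G1 X120.2842 Y26.3863 F756
G1 X122.6878 Y38.4698 F756
M5
G0 X84.2511 Y165.0414
M3 S847
G1 X88.3583 Y153.8512 F756
G1 X92.9391 Y140.8373 F756
G1 X97.6217 Y126.8412 F756
G1 X102.0344 Y112.7044 F756
G1 X105.8054 Y99.2684 F756
G1 X108.5628 Y87.3747 F756
G1 X109.9350 Y77.8647 F756
G1 X109.5501 Y71.5800 F756
M5
G0 X29.8133 Y154.8487
M3 S847
G1 X41.6825 Y154.8487 F756
G1 X41.6825 Y78.6732 F756
G1 X29.8133 Y78.6732 F756
G1 X29.8133 Y154.8487 F756
M5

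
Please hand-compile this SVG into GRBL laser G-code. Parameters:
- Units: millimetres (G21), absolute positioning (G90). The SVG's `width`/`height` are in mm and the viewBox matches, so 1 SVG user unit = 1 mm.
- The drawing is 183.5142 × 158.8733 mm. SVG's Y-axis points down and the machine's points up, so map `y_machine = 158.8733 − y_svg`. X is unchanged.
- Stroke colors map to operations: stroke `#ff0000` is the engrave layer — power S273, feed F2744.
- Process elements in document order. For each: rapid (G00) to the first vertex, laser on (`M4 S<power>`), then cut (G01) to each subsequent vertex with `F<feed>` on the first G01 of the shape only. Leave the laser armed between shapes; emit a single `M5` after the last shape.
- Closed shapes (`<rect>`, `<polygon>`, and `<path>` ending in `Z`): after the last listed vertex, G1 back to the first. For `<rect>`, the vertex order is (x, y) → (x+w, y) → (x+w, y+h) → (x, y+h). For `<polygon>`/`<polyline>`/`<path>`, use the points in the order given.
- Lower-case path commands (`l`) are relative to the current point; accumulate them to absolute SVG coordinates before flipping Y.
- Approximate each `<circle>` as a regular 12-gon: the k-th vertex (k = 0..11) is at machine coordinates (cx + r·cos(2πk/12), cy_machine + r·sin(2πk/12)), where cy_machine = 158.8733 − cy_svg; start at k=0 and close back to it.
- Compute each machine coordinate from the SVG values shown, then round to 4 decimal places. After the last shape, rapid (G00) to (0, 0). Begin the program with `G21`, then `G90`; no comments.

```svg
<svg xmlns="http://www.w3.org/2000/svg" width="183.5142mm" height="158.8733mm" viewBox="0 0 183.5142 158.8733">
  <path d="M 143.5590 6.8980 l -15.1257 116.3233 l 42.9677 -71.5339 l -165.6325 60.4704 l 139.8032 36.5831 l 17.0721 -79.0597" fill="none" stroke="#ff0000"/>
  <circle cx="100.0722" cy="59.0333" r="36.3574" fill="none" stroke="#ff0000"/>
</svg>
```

G21
G90
G00 X143.5590 Y151.9753
M4 S273
G01 X128.4333 Y35.6520 F2744
G01 X171.4010 Y107.1859
G01 X5.7685 Y46.7155
G01 X145.5717 Y10.1324
G01 X162.6438 Y89.1921
G00 X136.4296 Y99.8400
M4 S273
G01 X131.5586 Y118.0187 F2744
G01 X118.2509 Y131.3264
G01 X100.0722 Y136.1974
G01 X81.8935 Y131.3264
G01 X68.5858 Y118.0187
G01 X63.7148 Y99.8400
G01 X68.5858 Y81.6613
G01 X81.8935 Y68.3536
G01 X100.0722 Y63.4826
G01 X118.2509 Y68.3536
G01 X131.5586 Y81.6613
G01 X136.4296 Y99.8400
M5
G00 X0.0000 Y0.0000

1 u = 1 mm; y_m = 158.8733 − y.

[1] `<path>` open polyline, #ff0000→engrave S273 F2744: (143.5590,151.9753) → (128.4333,35.6520) → (171.4010,107.1859) → (5.7685,46.7155) → (145.5717,10.1324) → (162.6438,89.1921)

[2] `<circle>` circle, #ff0000→engrave S273 F2744: (136.4296,99.8400) → (131.5586,118.0187) → (118.2509,131.3264) → (100.0722,136.1974) → (81.8935,131.3264) → (68.5858,118.0187) → (63.7148,99.8400) → (68.5858,81.6613) → (81.8935,68.3536) → (100.0722,63.4826) → (118.2509,68.3536) → (131.5586,81.6613) → (136.4296,99.8400) (closed)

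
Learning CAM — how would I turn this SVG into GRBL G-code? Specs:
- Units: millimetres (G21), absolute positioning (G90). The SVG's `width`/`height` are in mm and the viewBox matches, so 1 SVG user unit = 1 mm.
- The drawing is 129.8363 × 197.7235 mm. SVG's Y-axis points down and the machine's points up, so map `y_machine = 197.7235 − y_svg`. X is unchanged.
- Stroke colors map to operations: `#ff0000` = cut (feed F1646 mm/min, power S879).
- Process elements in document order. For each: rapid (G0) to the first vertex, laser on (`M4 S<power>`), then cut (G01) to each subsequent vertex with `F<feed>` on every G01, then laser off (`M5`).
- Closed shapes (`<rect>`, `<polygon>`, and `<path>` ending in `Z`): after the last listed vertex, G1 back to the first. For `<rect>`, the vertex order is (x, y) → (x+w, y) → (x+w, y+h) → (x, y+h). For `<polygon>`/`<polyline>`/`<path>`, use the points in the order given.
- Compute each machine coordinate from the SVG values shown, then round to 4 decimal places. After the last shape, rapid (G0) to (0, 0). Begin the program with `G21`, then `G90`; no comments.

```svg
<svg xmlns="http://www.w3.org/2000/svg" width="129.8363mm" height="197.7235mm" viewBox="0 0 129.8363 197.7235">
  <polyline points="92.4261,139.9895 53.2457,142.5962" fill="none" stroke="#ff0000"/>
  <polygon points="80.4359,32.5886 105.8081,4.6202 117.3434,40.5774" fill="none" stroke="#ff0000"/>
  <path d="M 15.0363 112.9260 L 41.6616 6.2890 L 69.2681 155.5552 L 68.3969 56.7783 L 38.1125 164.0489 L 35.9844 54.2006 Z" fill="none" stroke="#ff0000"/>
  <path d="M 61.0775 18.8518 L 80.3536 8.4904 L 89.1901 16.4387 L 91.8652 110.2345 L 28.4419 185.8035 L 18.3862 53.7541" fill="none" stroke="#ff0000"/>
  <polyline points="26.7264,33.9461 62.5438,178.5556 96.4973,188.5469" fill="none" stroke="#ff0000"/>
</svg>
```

G21
G90
G0 X92.4261 Y57.7340
M4 S879
G01 X53.2457 Y55.1273 F1646
M5
G0 X80.4359 Y165.1349
M4 S879
G01 X105.8081 Y193.1033 F1646
G01 X117.3434 Y157.1461 F1646
G01 X80.4359 Y165.1349 F1646
M5
G0 X15.0363 Y84.7975
M4 S879
G01 X41.6616 Y191.4345 F1646
G01 X69.2681 Y42.1683 F1646
G01 X68.3969 Y140.9452 F1646
G01 X38.1125 Y33.6746 F1646
G01 X35.9844 Y143.5229 F1646
G01 X15.0363 Y84.7975 F1646
M5
G0 X61.0775 Y178.8717
M4 S879
G01 X80.3536 Y189.2331 F1646
G01 X89.1901 Y181.2848 F1646
G01 X91.8652 Y87.4890 F1646
G01 X28.4419 Y11.9200 F1646
G01 X18.3862 Y143.9694 F1646
M5
G0 X26.7264 Y163.7774
M4 S879
G01 X62.5438 Y19.1679 F1646
G01 X96.4973 Y9.1766 F1646
M5
G0 X0.0000 Y0.0000

Since the viewBox matches the mm dimensions, user units are millimetres directly. The only transform is the Y-flip y_m = 197.7235 − y_svg.

Shape 1 is a line segment drawn with `<polyline>`. Its stroke #ff0000 means cut at S879, F1646. After flipping Y the toolpath is (92.4261,57.7340) → (53.2457,55.1273).

Shape 2 is a regular polygon drawn with `<polygon>`. Its stroke #ff0000 means cut at S879, F1646. After flipping Y the toolpath is (80.4359,165.1349) → (105.8081,193.1033) → (117.3434,157.1461) → (80.4359,165.1349), returning to the start.

Shape 3 is a closed polygon drawn with `<path>`. Its stroke #ff0000 means cut at S879, F1646. After flipping Y the toolpath is (15.0363,84.7975) → (41.6616,191.4345) → (69.2681,42.1683) → (68.3969,140.9452) → (38.1125,33.6746) → (35.9844,143.5229) → (15.0363,84.7975), returning to the start.

Shape 4 is a open polyline drawn with `<path>`. Its stroke #ff0000 means cut at S879, F1646. After flipping Y the toolpath is (61.0775,178.8717) → (80.3536,189.2331) → (89.1901,181.2848) → (91.8652,87.4890) → (28.4419,11.9200) → (18.3862,143.9694).

Shape 5 is a open polyline drawn with `<polyline>`. Its stroke #ff0000 means cut at S879, F1646. After flipping Y the toolpath is (26.7264,163.7774) → (62.5438,19.1679) → (96.4973,9.1766).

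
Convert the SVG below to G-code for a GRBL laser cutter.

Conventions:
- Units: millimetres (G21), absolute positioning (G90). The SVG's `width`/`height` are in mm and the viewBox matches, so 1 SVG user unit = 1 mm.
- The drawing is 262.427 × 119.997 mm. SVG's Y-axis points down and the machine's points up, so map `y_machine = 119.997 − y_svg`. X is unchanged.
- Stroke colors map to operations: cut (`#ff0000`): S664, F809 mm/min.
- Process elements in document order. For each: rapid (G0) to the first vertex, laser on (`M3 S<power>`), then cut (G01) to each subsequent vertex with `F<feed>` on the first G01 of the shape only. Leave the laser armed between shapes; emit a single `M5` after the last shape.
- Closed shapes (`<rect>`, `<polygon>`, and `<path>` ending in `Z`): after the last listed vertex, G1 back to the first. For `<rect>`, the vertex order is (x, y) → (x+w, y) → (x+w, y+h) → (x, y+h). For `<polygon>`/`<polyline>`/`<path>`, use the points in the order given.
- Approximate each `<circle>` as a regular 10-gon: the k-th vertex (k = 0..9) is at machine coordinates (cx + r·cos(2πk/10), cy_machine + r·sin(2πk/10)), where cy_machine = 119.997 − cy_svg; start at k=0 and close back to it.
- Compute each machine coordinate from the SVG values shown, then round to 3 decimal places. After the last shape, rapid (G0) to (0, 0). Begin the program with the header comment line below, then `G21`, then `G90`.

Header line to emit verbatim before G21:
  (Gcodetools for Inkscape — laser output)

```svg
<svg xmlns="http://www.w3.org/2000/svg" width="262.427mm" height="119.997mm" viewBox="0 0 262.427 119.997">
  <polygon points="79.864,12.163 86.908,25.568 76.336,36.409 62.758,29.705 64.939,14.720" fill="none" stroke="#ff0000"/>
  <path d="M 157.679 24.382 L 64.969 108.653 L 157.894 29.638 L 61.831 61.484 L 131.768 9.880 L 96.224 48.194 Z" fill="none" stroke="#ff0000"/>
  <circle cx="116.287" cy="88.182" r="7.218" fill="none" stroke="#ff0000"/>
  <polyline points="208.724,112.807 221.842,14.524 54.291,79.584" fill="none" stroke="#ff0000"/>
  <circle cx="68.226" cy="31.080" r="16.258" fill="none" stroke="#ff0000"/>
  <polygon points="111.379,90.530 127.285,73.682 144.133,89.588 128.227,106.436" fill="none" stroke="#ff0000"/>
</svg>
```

(Gcodetools for Inkscape — laser output)
G21
G90
G0 X79.864 Y107.834
M3 S664
G01 X86.908 Y94.429 F809
G01 X76.336 Y83.588
G01 X62.758 Y90.292
G01 X64.939 Y105.277
G01 X79.864 Y107.834
G0 X157.679 Y95.615
M3 S664
G01 X64.969 Y11.344 F809
G01 X157.894 Y90.359
G01 X61.831 Y58.513
G01 X131.768 Y110.117
G01 X96.224 Y71.803
G01 X157.679 Y95.615
G0 X123.505 Y31.815
M3 S664
G01 X122.126 Y36.058 F809
G01 X118.517 Y38.680
G01 X114.057 Y38.680
G01 X110.448 Y36.058
G01 X109.069 Y31.815
G01 X110.448 Y27.572
G01 X114.057 Y24.950
G01 X118.517 Y24.950
G01 X122.126 Y27.572
G01 X123.505 Y31.815
G0 X208.724 Y7.190
M3 S664
G01 X221.842 Y105.473 F809
G01 X54.291 Y40.413
G0 X84.484 Y88.917
M3 S664
G01 X81.379 Y98.473 F809
G01 X73.250 Y104.379
G01 X63.202 Y104.379
G01 X55.073 Y98.473
G01 X51.968 Y88.917
G01 X55.073 Y79.361
G01 X63.202 Y73.455
G01 X73.250 Y73.455
G01 X81.379 Y79.361
G01 X84.484 Y88.917
G0 X111.379 Y29.467
M3 S664
G01 X127.285 Y46.315 F809
G01 X144.133 Y30.409
G01 X128.227 Y13.561
G01 X111.379 Y29.467
M5
G0 X0.000 Y0.000

1 u = 1 mm; y_m = 119.997 − y.

[1] `<polygon>` regular polygon, #ff0000→cut S664 F809: (79.864,107.834) → (86.908,94.429) → (76.336,83.588) → (62.758,90.292) → (64.939,105.277) → (79.864,107.834) (closed)

[2] `<path>` closed polygon, #ff0000→cut S664 F809: (157.679,95.615) → (64.969,11.344) → (157.894,90.359) → (61.831,58.513) → (131.768,110.117) → (96.224,71.803) → (157.679,95.615) (closed)

[3] `<circle>` circle, #ff0000→cut S664 F809: (123.505,31.815) → (122.126,36.058) → (118.517,38.680) → (114.057,38.680) → (110.448,36.058) → (109.069,31.815) → (110.448,27.572) → (114.057,24.950) → (118.517,24.950) → (122.126,27.572) → (123.505,31.815) (closed)

[4] `<polyline>` open polyline, #ff0000→cut S664 F809: (208.724,7.190) → (221.842,105.473) → (54.291,40.413)

[5] `<circle>` circle, #ff0000→cut S664 F809: (84.484,88.917) → (81.379,98.473) → (73.250,104.379) → (63.202,104.379) → (55.073,98.473) → (51.968,88.917) → (55.073,79.361) → (63.202,73.455) → (73.250,73.455) → (81.379,79.361) → (84.484,88.917) (closed)

[6] `<polygon>` regular polygon, #ff0000→cut S664 F809: (111.379,29.467) → (127.285,46.315) → (144.133,30.409) → (128.227,13.561) → (111.379,29.467) (closed)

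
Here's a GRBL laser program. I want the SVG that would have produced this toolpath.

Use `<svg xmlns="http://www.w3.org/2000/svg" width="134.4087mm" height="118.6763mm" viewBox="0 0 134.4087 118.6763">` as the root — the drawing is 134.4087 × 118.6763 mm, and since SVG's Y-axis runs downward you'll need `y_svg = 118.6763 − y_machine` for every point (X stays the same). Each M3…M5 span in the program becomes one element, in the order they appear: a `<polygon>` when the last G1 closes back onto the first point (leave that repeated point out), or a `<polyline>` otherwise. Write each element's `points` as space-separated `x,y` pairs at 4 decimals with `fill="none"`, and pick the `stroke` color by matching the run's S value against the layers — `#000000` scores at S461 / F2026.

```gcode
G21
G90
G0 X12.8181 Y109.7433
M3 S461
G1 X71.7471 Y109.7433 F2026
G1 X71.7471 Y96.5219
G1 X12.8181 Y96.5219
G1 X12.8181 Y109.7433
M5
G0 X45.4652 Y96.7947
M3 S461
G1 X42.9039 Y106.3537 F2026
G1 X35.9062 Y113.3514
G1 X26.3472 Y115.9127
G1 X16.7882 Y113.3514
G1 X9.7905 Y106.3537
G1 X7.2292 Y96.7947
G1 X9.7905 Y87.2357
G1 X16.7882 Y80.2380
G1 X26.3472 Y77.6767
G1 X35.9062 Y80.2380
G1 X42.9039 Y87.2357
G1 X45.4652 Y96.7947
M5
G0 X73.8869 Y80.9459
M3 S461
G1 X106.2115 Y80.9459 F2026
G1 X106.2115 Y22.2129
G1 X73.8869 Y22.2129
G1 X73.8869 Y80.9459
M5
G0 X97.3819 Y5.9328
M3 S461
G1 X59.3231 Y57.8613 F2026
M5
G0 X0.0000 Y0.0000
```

<svg xmlns="http://www.w3.org/2000/svg" width="134.4087mm" height="118.6763mm" viewBox="0 0 134.4087 118.6763">
  <polygon points="12.8181,8.9330 71.7471,8.9330 71.7471,22.1544 12.8181,22.1544" fill="none" stroke="#000000"/>
  <polygon points="45.4652,21.8816 42.9039,12.3226 35.9062,5.3249 26.3472,2.7636 16.7882,5.3249 9.7905,12.3226 7.2292,21.8816 9.7905,31.4406 16.7882,38.4383 26.3472,40.9996 35.9062,38.4383 42.9039,31.4406" fill="none" stroke="#000000"/>
  <polygon points="73.8869,37.7304 106.2115,37.7304 106.2115,96.4634 73.8869,96.4634" fill="none" stroke="#000000"/>
  <polyline points="97.3819,112.7435 59.3231,60.8150" fill="none" stroke="#000000"/>
</svg>

y_svg = 118.6763 − y_m. Every run uses S461, so all elements get stroke `#000000` (score).

[1] closed run; points: 12.8181,8.9330 71.7471,8.9330 71.7471,22.1544 12.8181,22.1544

[2] closed run; points: 45.4652,21.8816 42.9039,12.3226 35.9062,5.3249 26.3472,2.7636 16.7882,5.3249 9.7905,12.3226 7.2292,21.8816 9.7905,31.4406 16.7882,38.4383 26.3472,40.9996 35.9062,38.4383 42.9039,31.4406

[3] closed run; points: 73.8869,37.7304 106.2115,37.7304 106.2115,96.4634 73.8869,96.4634

[4] open run; points: 97.3819,112.7435 59.3231,60.8150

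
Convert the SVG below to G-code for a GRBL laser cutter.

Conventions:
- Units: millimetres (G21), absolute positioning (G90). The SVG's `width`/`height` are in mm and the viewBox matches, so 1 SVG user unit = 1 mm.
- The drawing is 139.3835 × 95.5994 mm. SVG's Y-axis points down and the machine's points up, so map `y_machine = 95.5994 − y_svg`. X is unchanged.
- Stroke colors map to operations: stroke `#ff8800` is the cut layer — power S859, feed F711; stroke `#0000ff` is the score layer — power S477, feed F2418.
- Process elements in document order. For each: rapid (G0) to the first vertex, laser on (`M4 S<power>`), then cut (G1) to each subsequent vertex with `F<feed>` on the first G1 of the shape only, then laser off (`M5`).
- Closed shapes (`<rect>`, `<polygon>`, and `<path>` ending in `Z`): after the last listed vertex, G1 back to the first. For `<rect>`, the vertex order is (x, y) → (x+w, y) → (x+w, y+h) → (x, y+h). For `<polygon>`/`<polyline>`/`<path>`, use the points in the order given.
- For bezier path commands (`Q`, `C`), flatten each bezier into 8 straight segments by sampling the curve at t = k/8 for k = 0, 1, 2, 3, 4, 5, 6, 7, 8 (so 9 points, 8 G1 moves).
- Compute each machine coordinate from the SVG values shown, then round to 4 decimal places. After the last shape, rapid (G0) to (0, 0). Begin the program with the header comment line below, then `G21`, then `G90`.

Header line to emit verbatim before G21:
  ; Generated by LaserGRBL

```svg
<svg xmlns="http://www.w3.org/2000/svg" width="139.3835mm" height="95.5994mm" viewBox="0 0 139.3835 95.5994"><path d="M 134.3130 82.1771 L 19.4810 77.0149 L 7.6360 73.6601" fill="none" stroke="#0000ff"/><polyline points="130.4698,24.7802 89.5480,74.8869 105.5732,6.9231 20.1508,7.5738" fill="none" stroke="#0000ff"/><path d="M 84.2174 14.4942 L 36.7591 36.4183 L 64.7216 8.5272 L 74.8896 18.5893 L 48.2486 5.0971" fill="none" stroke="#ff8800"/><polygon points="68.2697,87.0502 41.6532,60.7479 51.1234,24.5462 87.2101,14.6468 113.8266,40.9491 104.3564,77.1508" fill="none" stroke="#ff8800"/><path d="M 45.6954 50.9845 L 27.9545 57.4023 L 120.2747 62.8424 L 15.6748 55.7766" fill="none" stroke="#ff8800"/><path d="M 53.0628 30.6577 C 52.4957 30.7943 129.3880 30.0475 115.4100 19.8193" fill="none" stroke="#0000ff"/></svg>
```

; Generated by LaserGRBL
G21
G90
G0 X134.3130 Y13.4223
M4 S477
G1 X19.4810 Y18.5845 F2418
G1 X7.6360 Y21.9393
M5
G0 X130.4698 Y70.8192
M4 S477
G1 X89.5480 Y20.7125 F2418
G1 X105.5732 Y88.6763
G1 X20.1508 Y88.0256
M5
G0 X84.2174 Y81.1052
M4 S859
G1 X36.7591 Y59.1811 F711
G1 X64.7216 Y87.0722
G1 X74.8896 Y77.0101
G1 X48.2486 Y90.5023
M5
G0 X68.2697 Y8.5492
M4 S859
G1 X41.6532 Y34.8515 F711
G1 X51.1234 Y71.0532
G1 X87.2101 Y80.9526
G1 X113.8266 Y54.6503
G1 X104.3564 Y18.4486
G1 X68.2697 Y8.5492
M5
G0 X45.6954 Y44.6149
M4 S859
G1 X27.9545 Y38.1971 F711
G1 X120.2747 Y32.7570
G1 X15.6748 Y39.8228
M5
G0 X53.0628 Y64.9417
M4 S477
G1 X56.1523 Y64.9487 F2418
G1 X64.5310 Y65.1392
G1 X76.2262 Y65.6141
G1 X89.2655 Y66.4741
G1 X101.6761 Y67.8199
G1 X111.4855 Y69.7524
G1 X116.7210 Y72.3722
G1 X115.4100 Y75.7801
M5
G0 X0.0000 Y0.0000

1 u = 1 mm; y_m = 95.5994 − y.

[1] `<path>` open polyline, #0000ff→score S477 F2418: (134.3130,13.4223) → (19.4810,18.5845) → (7.6360,21.9393)

[2] `<polyline>` open polyline, #0000ff→score S477 F2418: (130.4698,70.8192) → (89.5480,20.7125) → (105.5732,88.6763) → (20.1508,88.0256)

[3] `<path>` open polyline, #ff8800→cut S859 F711: (84.2174,81.1052) → (36.7591,59.1811) → (64.7216,87.0722) → (74.8896,77.0101) → (48.2486,90.5023)

[4] `<polygon>` regular polygon, #ff8800→cut S859 F711: (68.2697,8.5492) → (41.6532,34.8515) → (51.1234,71.0532) → (87.2101,80.9526) → (113.8266,54.6503) → (104.3564,18.4486) → (68.2697,8.5492) (closed)

[5] `<path>` open polyline, #ff8800→cut S859 F711: (45.6954,44.6149) → (27.9545,38.1971) → (120.2747,32.7570) → (15.6748,39.8228)

[6] `<path>` cubic bezier, #0000ff→score S477 F2418: (53.0628,64.9417) → (56.1523,64.9487) → (64.5310,65.1392) → (76.2262,65.6141) → (89.2655,66.4741) → (101.6761,67.8199) → (111.4855,69.7524) → (116.7210,72.3722) → (115.4100,75.7801)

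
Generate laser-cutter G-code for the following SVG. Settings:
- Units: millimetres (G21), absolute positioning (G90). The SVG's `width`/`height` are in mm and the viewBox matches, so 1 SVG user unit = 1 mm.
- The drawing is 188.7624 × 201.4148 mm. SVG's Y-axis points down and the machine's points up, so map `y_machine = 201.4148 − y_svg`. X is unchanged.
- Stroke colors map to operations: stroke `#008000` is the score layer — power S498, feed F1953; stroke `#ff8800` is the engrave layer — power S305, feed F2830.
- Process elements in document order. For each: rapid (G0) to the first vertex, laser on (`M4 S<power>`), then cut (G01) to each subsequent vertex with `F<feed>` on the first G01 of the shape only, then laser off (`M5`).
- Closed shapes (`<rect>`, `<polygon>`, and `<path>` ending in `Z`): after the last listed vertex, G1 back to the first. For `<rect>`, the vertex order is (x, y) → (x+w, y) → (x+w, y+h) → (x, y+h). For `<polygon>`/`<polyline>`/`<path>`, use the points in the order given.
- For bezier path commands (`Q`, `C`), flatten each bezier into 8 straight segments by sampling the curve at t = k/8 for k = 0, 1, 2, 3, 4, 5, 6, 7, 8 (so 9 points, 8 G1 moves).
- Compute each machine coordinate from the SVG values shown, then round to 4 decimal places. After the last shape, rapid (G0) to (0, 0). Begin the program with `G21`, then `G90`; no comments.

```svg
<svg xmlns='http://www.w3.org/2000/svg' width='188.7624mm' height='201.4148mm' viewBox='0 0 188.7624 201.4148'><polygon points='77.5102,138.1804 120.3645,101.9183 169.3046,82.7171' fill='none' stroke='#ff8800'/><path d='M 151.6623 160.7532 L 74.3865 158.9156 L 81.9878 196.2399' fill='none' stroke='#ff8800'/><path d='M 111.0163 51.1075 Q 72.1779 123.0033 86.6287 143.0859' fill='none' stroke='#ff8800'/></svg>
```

viewBox `0 0 188.7624 201.4148` with mm width/height → 1 unit = 1 mm. Flip: y_m = 201.4148 − y_svg.

**Shape 1** — `<polygon>` closed polygon, stroke `#ff8800` → engrave (S305, F2830). Machine vertices: (77.5102,63.2344) → (120.3645,99.4965) → (169.3046,118.6977) → (77.5102,63.2344). Closed: final G1 returns to the first vertex.

**Shape 2** — `<path>` open polyline, stroke `#ff8800` → engrave (S305, F2830). Machine vertices: (151.6623,40.6616) → (74.3865,42.4992) → (81.9878,5.1749). Open path.

**Shape 3** — `<path>` quadratic bezier, stroke `#ff8800` → engrave (S305, F2830). Control points (SVG): P0=(111.0163,51.1075), P1=(72.1779,123.0033), P2=(86.6287,143.0859); sampled at t=k/8. Machine vertices: (111.0163,150.3073) → (102.1393,133.1429) → (94.9277,117.5977) → (89.3813,103.6717) → (85.5002,91.3648) → (83.2844,80.6771) → (82.7339,71.6085) → (83.8486,64.1591) → (86.6287,58.3289). Open path.

G21
G90
G0 X77.5102 Y63.2344
M4 S305
G01 X120.3645 Y99.4965 F2830
G01 X169.3046 Y118.6977
G01 X77.5102 Y63.2344
M5
G0 X151.6623 Y40.6616
M4 S305
G01 X74.3865 Y42.4992 F2830
G01 X81.9878 Y5.1749
M5
G0 X111.0163 Y150.3073
M4 S305
G01 X102.1393 Y133.1429 F2830
G01 X94.9277 Y117.5977
G01 X89.3813 Y103.6717
G01 X85.5002 Y91.3648
G01 X83.2844 Y80.6771
G01 X82.7339 Y71.6085
G01 X83.8486 Y64.1591
G01 X86.6287 Y58.3289
M5
G0 X0.0000 Y0.0000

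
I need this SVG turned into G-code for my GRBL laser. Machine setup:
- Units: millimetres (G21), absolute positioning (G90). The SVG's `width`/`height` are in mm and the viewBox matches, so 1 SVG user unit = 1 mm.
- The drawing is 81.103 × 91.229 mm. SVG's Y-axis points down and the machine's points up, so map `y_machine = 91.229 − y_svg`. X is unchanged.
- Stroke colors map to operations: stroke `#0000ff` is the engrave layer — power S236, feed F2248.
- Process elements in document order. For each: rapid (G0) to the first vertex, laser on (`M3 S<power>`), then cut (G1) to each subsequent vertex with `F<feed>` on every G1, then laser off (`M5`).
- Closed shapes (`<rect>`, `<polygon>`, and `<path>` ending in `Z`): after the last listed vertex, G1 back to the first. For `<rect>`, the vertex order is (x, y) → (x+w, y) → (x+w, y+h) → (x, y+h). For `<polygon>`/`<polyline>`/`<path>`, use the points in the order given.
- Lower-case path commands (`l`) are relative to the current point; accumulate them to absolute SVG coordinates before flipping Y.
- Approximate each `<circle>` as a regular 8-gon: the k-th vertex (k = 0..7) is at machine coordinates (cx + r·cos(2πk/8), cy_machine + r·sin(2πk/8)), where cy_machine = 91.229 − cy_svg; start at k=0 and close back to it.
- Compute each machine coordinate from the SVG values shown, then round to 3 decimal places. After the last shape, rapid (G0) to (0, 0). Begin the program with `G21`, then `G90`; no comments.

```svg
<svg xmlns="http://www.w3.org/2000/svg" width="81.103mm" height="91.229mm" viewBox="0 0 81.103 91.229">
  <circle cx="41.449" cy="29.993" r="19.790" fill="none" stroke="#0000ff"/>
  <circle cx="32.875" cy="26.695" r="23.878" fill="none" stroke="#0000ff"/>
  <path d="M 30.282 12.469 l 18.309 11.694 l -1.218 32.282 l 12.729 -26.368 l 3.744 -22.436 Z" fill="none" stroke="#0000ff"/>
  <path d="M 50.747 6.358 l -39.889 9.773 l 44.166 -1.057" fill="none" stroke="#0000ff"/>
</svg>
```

G21
G90
G0 X61.239 Y61.236
M3 S236
G1 X55.443 Y75.230 F2248
G1 X41.449 Y81.026 F2248
G1 X27.455 Y75.230 F2248
G1 X21.659 Y61.236 F2248
G1 X27.455 Y47.242 F2248
G1 X41.449 Y41.446 F2248
G1 X55.443 Y47.242 F2248
G1 X61.239 Y61.236 F2248
M5
G0 X56.753 Y64.534
M3 S236
G1 X49.759 Y81.418 F2248
G1 X32.875 Y88.412 F2248
G1 X15.991 Y81.418 F2248
G1 X8.997 Y64.534 F2248
G1 X15.991 Y47.650 F2248
G1 X32.875 Y40.656 F2248
G1 X49.759 Y47.650 F2248
G1 X56.753 Y64.534 F2248
M5
G0 X30.282 Y78.760
M3 S236
G1 X48.591 Y67.066 F2248
G1 X47.373 Y34.784 F2248
G1 X60.102 Y61.152 F2248
G1 X63.846 Y83.588 F2248
G1 X30.282 Y78.760 F2248
M5
G0 X50.747 Y84.871
M3 S236
G1 X10.858 Y75.098 F2248
G1 X55.024 Y76.155 F2248
M5
G0 X0.000 Y0.000

1 u = 1 mm; y_m = 91.229 − y.

[1] `<circle>` circle, #0000ff→engrave S236 F2248: (61.239,61.236) → (55.443,75.230) → (41.449,81.026) → (27.455,75.230) → (21.659,61.236) → (27.455,47.242) → (41.449,41.446) → (55.443,47.242) → (61.239,61.236) (closed)

[2] `<circle>` circle, #0000ff→engrave S236 F2248: (56.753,64.534) → (49.759,81.418) → (32.875,88.412) → (15.991,81.418) → (8.997,64.534) → (15.991,47.650) → (32.875,40.656) → (49.759,47.650) → (56.753,64.534) (closed)

[3] `<path>` closed polygon, #0000ff→engrave S236 F2248: (30.282,78.760) → (48.591,67.066) → (47.373,34.784) → (60.102,61.152) → (63.846,83.588) → (30.282,78.760) (closed)

[4] `<path>` open polyline, #0000ff→engrave S236 F2248: (50.747,84.871) → (10.858,75.098) → (55.024,76.155)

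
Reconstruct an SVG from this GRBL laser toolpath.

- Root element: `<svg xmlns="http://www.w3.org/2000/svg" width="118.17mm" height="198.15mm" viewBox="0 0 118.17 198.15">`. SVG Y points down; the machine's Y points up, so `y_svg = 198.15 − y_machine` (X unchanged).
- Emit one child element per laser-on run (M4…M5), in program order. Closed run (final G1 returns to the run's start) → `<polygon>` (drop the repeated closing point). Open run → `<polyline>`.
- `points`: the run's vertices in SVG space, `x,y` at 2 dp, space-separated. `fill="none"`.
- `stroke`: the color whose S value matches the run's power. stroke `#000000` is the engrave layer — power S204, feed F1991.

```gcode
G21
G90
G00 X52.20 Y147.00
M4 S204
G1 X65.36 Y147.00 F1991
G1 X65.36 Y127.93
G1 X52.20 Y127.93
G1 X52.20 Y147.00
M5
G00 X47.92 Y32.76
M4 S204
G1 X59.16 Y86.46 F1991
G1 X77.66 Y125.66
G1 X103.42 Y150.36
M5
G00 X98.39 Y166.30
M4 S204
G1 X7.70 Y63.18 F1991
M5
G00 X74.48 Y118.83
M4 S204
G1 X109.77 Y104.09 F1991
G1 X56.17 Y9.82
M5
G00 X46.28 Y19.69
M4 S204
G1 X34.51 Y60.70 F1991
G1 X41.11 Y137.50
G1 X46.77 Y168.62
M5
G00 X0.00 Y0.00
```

Each laser-on run becomes one SVG element. Flip Y back into SVG space with y_svg = 198.15 − y_machine. Every run uses S204, so all elements get stroke `#000000` (engrave).

Run 1: The run returns to its start, so emit a `<polygon>` with points (Y-flipped): 52.20,51.15 65.36,51.15 65.36,70.22 52.20,70.22.

Run 2: The run is open, so emit a `<polyline>` with points (Y-flipped): 47.92,165.39 59.16,111.69 77.66,72.49 103.42,47.79.

Run 3: The run is open, so emit a `<polyline>` with points (Y-flipped): 98.39,31.85 7.70,134.97.

Run 4: The run is open, so emit a `<polyline>` with points (Y-flipped): 74.48,79.32 109.77,94.06 56.17,188.33.

Run 5: The run is open, so emit a `<polyline>` with points (Y-flipped): 46.28,178.46 34.51,137.45 41.11,60.65 46.77,29.53.

<svg xmlns="http://www.w3.org/2000/svg" width="118.17mm" height="198.15mm" viewBox="0 0 118.17 198.15">
  <polygon points="52.20,51.15 65.36,51.15 65.36,70.22 52.20,70.22" fill="none" stroke="#000000"/>
  <polyline points="47.92,165.39 59.16,111.69 77.66,72.49 103.42,47.79" fill="none" stroke="#000000"/>
  <polyline points="98.39,31.85 7.70,134.97" fill="none" stroke="#000000"/>
  <polyline points="74.48,79.32 109.77,94.06 56.17,188.33" fill="none" stroke="#000000"/>
  <polyline points="46.28,178.46 34.51,137.45 41.11,60.65 46.77,29.53" fill="none" stroke="#000000"/>
</svg>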